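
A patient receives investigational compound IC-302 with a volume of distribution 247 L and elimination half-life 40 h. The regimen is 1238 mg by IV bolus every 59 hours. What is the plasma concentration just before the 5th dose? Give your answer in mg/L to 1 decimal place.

f = (1/2)^(τ/t½) = (1/2)^(59/40) ≈ 0.3597.
C₀ = D/Vd = 1238/247 ≈ 5.012 mg/L.
Before the 5th dose, 4 doses have been given. Superposition: Cmin = C₀·(f + f² + … + f^4).
≈ 5.012 × (0.3597 + 0.1294 + 0.0465 + 0.0167) ≈ 5.012 × 0.5523 ≈ 2.768 mg/L.

2.8 mg/L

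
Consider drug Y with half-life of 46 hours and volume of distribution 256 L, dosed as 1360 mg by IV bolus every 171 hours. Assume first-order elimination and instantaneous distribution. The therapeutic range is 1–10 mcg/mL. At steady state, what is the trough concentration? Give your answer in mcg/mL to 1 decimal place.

0.4 mcg/mL

τ/t½ = 171/46 ≈ 3.7174, so fraction remaining f = (1/2)^(171/46) ≈ 0.0760.
Single-dose peak C₀ = D/Vd = 1360/256 ≈ 5.312 mcg/mL.
Steady-state trough Cmin,ss = C₀·f/(1−f) ≈ 5.312 × 0.0760/0.9240 ≈ 0.437 mcg/mL.
Trough 0.4 mcg/mL vs MEC 1 mcg/mL: subtherapeutic.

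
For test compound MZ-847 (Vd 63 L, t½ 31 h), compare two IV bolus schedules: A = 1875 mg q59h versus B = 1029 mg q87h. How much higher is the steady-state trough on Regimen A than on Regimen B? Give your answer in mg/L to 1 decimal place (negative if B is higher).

8.1 mg/L

Regimen A: f = (1/2)^(59/31) ≈ 0.2673; Cmin,ss = (1875/63)·f/(1−f) ≈ 10.858 mg/L.
Regimen B: f = (1/2)^(87/31) ≈ 0.1429; Cmin,ss = (1029/63)·f/(1−f) ≈ 2.723 mg/L.
Difference ≈ 10.858 − 2.723 ≈ 8.135 mg/L.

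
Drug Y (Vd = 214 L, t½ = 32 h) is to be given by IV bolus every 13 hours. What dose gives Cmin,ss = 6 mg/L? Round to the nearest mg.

418 mg

τ/t½ = 13/32 ≈ 0.40625, so f = (1/2)^(13/32) ≈ 0.754582.
Cmin,ss = (D/Vd)·f/(1−f), so D = Cmin,ss·Vd·(1−f)/f.
D = 6 × 214 × (1−f)/f ≈ 6 × 214 × 0.32524 ≈ 417.61 mg.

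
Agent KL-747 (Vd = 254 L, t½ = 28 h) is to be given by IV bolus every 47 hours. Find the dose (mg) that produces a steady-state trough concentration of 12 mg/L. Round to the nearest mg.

6709 mg

τ/t½ = 47/28 ≈ 1.6786, so f = (1/2)^(47/28) ≈ 0.312392.
Cmin,ss = (D/Vd)·f/(1−f), so D = Cmin,ss·Vd·(1−f)/f.
D = 12 × 254 × (1−f)/f ≈ 12 × 254 × 2.20111 ≈ 6708.98 mg.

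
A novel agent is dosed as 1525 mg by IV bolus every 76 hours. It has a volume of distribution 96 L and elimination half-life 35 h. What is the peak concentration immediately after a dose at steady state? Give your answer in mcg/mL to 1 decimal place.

Over one 76-h interval, 76/35 ≈ 2.1714 half-lives elapse, leaving f ≈ 0.2220 of each dose.
At steady state, accumulation factor R = 1/(1 − e^(−kτ)) ≈ 1.2853.
Single-dose peak C₀ = D/Vd = 1525/96 ≈ 15.885 mcg/mL.
Steady-state peak Cmax,ss = C₀·R ≈ 15.885 × 1.2853 ≈ 20.417 mcg/mL.

20.4 mcg/mL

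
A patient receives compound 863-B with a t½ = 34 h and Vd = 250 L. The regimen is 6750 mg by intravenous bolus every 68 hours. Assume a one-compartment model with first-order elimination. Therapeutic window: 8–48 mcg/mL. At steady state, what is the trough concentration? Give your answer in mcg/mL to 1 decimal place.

τ = 68 h = 2 half-lives, so f = (1/2)^2 = 0.25.
At steady state, R = 1/(1 − 0.25) = 4/3.
Single-dose peak C₀ = D/Vd = 6750/250 = 27 mcg/mL.
Steady-state peak Cmax,ss = C₀·R = 27 × 4/3 ≈ 36.000 mcg/mL.
Steady-state trough Cmin,ss = Cmax,ss·f ≈ 36.000 × 0.25 ≈ 9.000 mcg/mL.
Trough 9.0 mcg/mL vs MEC 8 mcg/mL: adequate.

9.0 mcg/mL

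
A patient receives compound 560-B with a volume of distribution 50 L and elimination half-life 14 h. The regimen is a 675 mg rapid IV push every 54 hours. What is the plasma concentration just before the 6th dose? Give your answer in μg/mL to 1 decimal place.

f = (1/2)^(τ/t½) = (1/2)^(54/14) ≈ 0.0690.
C₀ = D/Vd = 675/50 ≈ 13.500 μg/mL.
Before the 6th dose, 5 doses have been given. Superposition: Cmin = C₀·(f + f² + … + f^5).
≈ 13.500 × (0.0690 + 0.0048 + 0.0003 + 0.0000 + 0.0000) ≈ 13.500 × 0.0741 ≈ 1.000 μg/mL.

1.0 μg/mL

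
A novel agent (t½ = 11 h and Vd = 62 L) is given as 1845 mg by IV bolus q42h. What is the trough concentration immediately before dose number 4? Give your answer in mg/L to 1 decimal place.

f = (1/2)^(τ/t½) = (1/2)^(42/11) ≈ 0.0709.
C₀ = D/Vd = 1845/62 ≈ 29.758 mg/L.
Before the 4th dose, 3 doses have been given. Superposition: Cmin = C₀·(f + f² + … + f^3).
≈ 29.758 × (0.0709 + 0.0050 + 0.0004) ≈ 29.758 × 0.0763 ≈ 2.271 mg/L.

2.3 mg/L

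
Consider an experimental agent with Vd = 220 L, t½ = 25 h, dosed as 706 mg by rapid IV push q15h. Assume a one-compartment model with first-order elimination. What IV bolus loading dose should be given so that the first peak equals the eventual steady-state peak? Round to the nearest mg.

2075 mg

f = (1/2)^(15/25) ≈ 0.659754; accumulation ratio R = 1/(1−f) ≈ 2.93905.
Loading dose to hit Cmax,ss on first dose: D_load = D_maint·R ≈ 706 × 2.93905 ≈ 2074.97 mg.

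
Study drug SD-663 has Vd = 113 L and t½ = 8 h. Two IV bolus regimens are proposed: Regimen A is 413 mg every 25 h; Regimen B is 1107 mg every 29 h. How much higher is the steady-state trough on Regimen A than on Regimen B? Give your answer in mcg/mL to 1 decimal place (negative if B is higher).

-0.4 mcg/mL

Regimen A: f = (1/2)^(25/8) ≈ 0.1146; Cmin,ss = (413/113)·f/(1−f) ≈ 0.473 mcg/mL.
Regimen B: f = (1/2)^(29/8) ≈ 0.0811; Cmin,ss = (1107/113)·f/(1−f) ≈ 0.865 mcg/mL.
Difference ≈ 0.473 − 0.865 ≈ -0.392 mcg/mL.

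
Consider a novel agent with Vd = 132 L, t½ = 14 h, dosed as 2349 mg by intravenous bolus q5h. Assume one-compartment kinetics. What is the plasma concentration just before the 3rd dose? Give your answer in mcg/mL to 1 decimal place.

24.7 mcg/mL

f = (1/2)^(τ/t½) = (1/2)^(5/14) ≈ 0.7807.
C₀ = D/Vd = 2349/132 ≈ 17.795 mcg/mL.
Before the 3rd dose, 2 doses have been given. Superposition: Cmin = C₀·(f + f²).
≈ 17.795 × (0.7807 + 0.6095) ≈ 17.795 × 1.3902 ≈ 24.739 mcg/mL.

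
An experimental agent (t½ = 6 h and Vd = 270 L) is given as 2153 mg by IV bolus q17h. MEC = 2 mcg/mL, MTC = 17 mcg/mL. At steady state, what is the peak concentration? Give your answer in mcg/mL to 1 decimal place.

9.3 mcg/mL

k = ln2/t½ = ln2/6 ≈ 0.115525 h⁻¹; fraction remaining f = e^(−kτ) = e^(−0.115525×17) ≈ 0.1403.
Accumulation ratio R = 1/(1 − f) ≈ 1/0.8597 ≈ 1.1632.
Single-dose peak C₀ = D/Vd = 2153/270 ≈ 7.974 mcg/mL.
Steady-state peak Cmax,ss = C₀·R ≈ 7.974 × 1.1632 ≈ 9.275 mcg/mL.
Peak 9.3 mcg/mL vs MTC 17 mcg/mL: below toxic threshold.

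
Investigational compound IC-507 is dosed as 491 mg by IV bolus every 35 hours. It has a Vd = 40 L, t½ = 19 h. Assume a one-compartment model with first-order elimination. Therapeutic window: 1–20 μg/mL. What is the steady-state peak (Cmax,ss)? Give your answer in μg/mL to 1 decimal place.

17.0 μg/mL

τ/t½ = 35/19 ≈ 1.8421, so fraction remaining f = (1/2)^(35/19) ≈ 0.2789.
At steady state, accumulation factor R = 1/(1 − e^(−kτ)) ≈ 1.3868.
Each bolus raises the concentration by D/Vd = 491/40 ≈ 12.275 μg/mL.
Cmax,ss = C₀/(1 − f) ≈ 12.275/0.7211 ≈ 17.023 μg/mL.
Peak 17.0 μg/mL vs MTC 20 μg/mL: below toxic threshold.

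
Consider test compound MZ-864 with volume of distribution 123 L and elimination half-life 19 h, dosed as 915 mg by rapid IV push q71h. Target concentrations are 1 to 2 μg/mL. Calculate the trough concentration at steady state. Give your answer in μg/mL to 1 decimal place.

0.6 μg/mL

τ/t½ = 71/19 ≈ 3.7368, so fraction remaining f = (1/2)^(71/19) ≈ 0.0750.
Accumulation ratio R = 1/(1 − f) ≈ 1/0.9250 ≈ 1.0811.
Single-dose peak C₀ = D/Vd = 915/123 ≈ 7.439 μg/mL.
Cmax,ss = C₀/(1 − f) ≈ 7.439/0.9250 ≈ 8.042 μg/mL.
One interval later, Cmin,ss = Cmax,ss·e^(−kτ) ≈ 8.042 × 0.0750 ≈ 0.603 μg/mL.
Trough 0.6 μg/mL vs MEC 1 μg/mL: subtherapeutic.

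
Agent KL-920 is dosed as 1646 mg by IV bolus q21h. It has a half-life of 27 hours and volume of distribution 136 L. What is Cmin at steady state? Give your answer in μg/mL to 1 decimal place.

k = ln2/t½ = ln2/27 ≈ 0.025672 h⁻¹; fraction remaining f = e^(−kτ) = e^(−0.025672×21) ≈ 0.5833.
At steady state, accumulation factor R = 1/(1 − e^(−kτ)) ≈ 2.3998.
Single-dose peak C₀ = D/Vd = 1646/136 ≈ 12.103 μg/mL.
Steady-state peak Cmax,ss = C₀·R ≈ 12.103 × 2.3998 ≈ 29.045 μg/mL.
Steady-state trough Cmin,ss = Cmax,ss·f ≈ 29.045 × 0.5833 ≈ 16.942 μg/mL.

16.9 μg/mL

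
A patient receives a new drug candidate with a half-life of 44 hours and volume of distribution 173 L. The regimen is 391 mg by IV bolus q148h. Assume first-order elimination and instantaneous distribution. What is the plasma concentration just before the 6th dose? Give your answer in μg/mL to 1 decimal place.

0.2 μg/mL

f = (1/2)^(τ/t½) = (1/2)^(148/44) ≈ 0.0972.
C₀ = D/Vd = 391/173 ≈ 2.260 μg/mL.
Before the 6th dose, 5 doses have been given. Superposition: Cmin = C₀·(f + f² + … + f^5).
≈ 2.260 × (0.0972 + 0.0094 + 0.0009 + 0.0001 + 0.0000) ≈ 2.260 × 0.1076 ≈ 0.243 μg/mL.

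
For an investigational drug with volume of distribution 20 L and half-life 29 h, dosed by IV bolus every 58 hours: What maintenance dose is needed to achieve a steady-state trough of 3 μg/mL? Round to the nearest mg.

180 mg

τ/t½ = 58/29 ≈ 2, so f = (1/2)^(58/29) ≈ 0.250000.
Cmin,ss = (D/Vd)·f/(1−f), so D = Cmin,ss·Vd·(1−f)/f.
D = 3 × 20 × (1−f)/f ≈ 3 × 20 × 3.00000 ≈ 180.00 mg.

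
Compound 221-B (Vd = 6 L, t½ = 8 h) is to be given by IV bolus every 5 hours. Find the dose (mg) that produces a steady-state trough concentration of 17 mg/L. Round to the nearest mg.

τ/t½ = 5/8 ≈ 0.625, so f = (1/2)^(5/8) ≈ 0.648420.
Cmin,ss = (D/Vd)·f/(1−f), so D = Cmin,ss·Vd·(1−f)/f.
D = 17 × 6 × (1−f)/f ≈ 17 × 6 × 0.54221 ≈ 55.31 mg.

55 mg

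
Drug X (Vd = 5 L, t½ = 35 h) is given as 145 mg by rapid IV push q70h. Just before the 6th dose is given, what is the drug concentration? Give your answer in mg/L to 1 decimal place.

9.7 mg/L

f = (1/2)^(τ/t½) = (1/2)^(70/35) ≈ 0.2500.
C₀ = D/Vd = 145/5 ≈ 29.000 mg/L.
Before the 6th dose, 5 doses have been given. Superposition: Cmin = C₀·(f + f² + … + f^5).
≈ 29.000 × (0.2500 + 0.0625 + 0.0156 + 0.0039 + 0.0010) ≈ 29.000 × 0.3330 ≈ 9.657 mg/L.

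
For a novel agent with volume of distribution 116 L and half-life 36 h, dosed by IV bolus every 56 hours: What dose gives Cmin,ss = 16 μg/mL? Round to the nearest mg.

3600 mg

τ/t½ = 56/36 ≈ 1.5556, so f = (1/2)^(56/36) ≈ 0.340198.
Cmin,ss = (D/Vd)·f/(1−f), so D = Cmin,ss·Vd·(1−f)/f.
D = 16 × 116 × (1−f)/f ≈ 16 × 116 × 1.93946 ≈ 3599.64 mg.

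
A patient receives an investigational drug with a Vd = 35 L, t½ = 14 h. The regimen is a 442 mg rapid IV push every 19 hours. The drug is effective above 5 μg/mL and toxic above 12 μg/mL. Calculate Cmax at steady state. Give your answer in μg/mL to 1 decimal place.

20.7 μg/mL

τ/t½ = 19/14 ≈ 1.3571, so fraction remaining f = (1/2)^(19/14) ≈ 0.3904.
At steady state, accumulation factor R = 1/(1 − e^(−kτ)) ≈ 1.6404.
Single-dose peak C₀ = D/Vd = 442/35 ≈ 12.629 μg/mL.
Steady-state peak Cmax,ss = C₀·R ≈ 12.629 × 1.6404 ≈ 20.717 μg/mL.
Peak 20.7 μg/mL vs MTC 12 μg/mL: exceeds toxic threshold.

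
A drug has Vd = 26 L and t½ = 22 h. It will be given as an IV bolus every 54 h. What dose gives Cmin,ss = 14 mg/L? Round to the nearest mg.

1631 mg

τ/t½ = 54/22 ≈ 2.4545, so f = (1/2)^(54/22) ≈ 0.182435.
Cmin,ss = (D/Vd)·f/(1−f), so D = Cmin,ss·Vd·(1−f)/f.
D = 14 × 26 × (1−f)/f ≈ 14 × 26 × 4.48140 ≈ 1631.23 mg.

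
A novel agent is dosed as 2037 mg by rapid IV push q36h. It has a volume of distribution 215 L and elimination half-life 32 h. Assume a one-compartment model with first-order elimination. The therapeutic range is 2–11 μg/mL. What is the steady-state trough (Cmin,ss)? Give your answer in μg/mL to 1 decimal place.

Over one 36-h interval, 36/32 ≈ 1.125 half-lives elapse, leaving f ≈ 0.4585 of each dose.
Single-dose peak C₀ = D/Vd = 2037/215 ≈ 9.474 μg/mL.
Steady-state trough Cmin,ss = C₀·f/(1−f) ≈ 9.474 × 0.4585/0.5415 ≈ 8.022 μg/mL.
Trough 8.0 μg/mL vs MEC 2 μg/mL: adequate.

8.0 μg/mL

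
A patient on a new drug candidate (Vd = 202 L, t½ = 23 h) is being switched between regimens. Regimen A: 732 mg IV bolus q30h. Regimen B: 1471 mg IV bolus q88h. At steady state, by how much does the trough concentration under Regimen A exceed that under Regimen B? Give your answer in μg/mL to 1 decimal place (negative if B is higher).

Regimen A: f = (1/2)^(30/23) ≈ 0.4049; Cmin,ss = (732/202)·f/(1−f) ≈ 2.466 μg/mL.
Regimen B: f = (1/2)^(88/23) ≈ 0.0705; Cmin,ss = (1471/202)·f/(1−f) ≈ 0.552 μg/mL.
Difference ≈ 2.466 − 0.552 ≈ 1.914 μg/mL.

1.9 μg/mL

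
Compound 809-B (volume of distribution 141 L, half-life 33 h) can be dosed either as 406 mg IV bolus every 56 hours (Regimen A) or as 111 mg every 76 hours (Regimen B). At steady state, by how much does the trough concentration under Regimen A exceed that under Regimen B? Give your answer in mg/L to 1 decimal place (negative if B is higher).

1.1 mg/L

Regimen A: f = (1/2)^(56/33) ≈ 0.3084; Cmin,ss = (406/141)·f/(1−f) ≈ 1.284 mg/L.
Regimen B: f = (1/2)^(76/33) ≈ 0.2026; Cmin,ss = (111/141)·f/(1−f) ≈ 0.200 mg/L.
Difference ≈ 1.284 − 0.200 ≈ 1.084 mg/L.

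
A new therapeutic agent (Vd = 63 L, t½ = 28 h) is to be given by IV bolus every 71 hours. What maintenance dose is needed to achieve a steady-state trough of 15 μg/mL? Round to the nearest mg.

τ/t½ = 71/28 ≈ 2.5357, so f = (1/2)^(71/28) ≈ 0.172454.
Cmin,ss = (D/Vd)·f/(1−f), so D = Cmin,ss·Vd·(1−f)/f.
D = 15 × 63 × (1−f)/f ≈ 15 × 63 × 4.79865 ≈ 4534.72 mg.

4535 mg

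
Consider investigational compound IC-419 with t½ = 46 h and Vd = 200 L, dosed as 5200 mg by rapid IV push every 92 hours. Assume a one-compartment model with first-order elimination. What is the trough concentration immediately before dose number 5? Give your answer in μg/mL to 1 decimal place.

8.6 μg/mL

f = (1/2)^(τ/t½) = (1/2)^(92/46) ≈ 0.2500.
C₀ = D/Vd = 5200/200 ≈ 26.000 μg/mL.
Before the 5th dose, 4 doses have been given. Superposition: Cmin = C₀·(f + f² + … + f^4).
≈ 26.000 × (0.2500 + 0.0625 + 0.0156 + 0.0039) ≈ 26.000 × 0.3320 ≈ 8.632 μg/mL.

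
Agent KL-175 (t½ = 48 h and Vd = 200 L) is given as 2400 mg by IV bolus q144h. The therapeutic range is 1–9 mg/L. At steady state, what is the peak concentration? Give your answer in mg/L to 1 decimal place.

13.7 mg/L

The dosing interval is 3 half-lives, so f = 2^(−3) = 0.125.
At steady state, R = 1/(1 − 0.125) = 8/7.
Single-dose peak C₀ = D/Vd = 2400/200 = 12 mg/L.
Steady-state peak Cmax,ss = C₀·R = 12 × 8/7 ≈ 13.714 mg/L.
Peak 13.7 mg/L vs MTC 9 mg/L: exceeds toxic threshold.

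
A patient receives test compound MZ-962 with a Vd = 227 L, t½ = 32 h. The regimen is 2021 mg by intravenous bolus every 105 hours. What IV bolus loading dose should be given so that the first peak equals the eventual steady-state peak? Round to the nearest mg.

f = (1/2)^(105/32) ≈ 0.102860; accumulation ratio R = 1/(1−f) ≈ 1.11465.
Loading dose to hit Cmax,ss on first dose: D_load = D_maint·R ≈ 2021 × 1.11465 ≈ 2252.71 mg.

2253 mg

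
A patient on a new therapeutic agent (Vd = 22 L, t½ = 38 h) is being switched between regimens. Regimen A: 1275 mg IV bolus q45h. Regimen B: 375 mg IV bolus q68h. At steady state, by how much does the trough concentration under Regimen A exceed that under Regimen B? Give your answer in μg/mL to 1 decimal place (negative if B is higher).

Regimen A: f = (1/2)^(45/38) ≈ 0.4401; Cmin,ss = (1275/22)·f/(1−f) ≈ 45.554 μg/mL.
Regimen B: f = (1/2)^(68/38) ≈ 0.2893; Cmin,ss = (375/22)·f/(1−f) ≈ 6.939 μg/mL.
Difference ≈ 45.554 − 6.939 ≈ 38.615 μg/mL.

38.6 μg/mL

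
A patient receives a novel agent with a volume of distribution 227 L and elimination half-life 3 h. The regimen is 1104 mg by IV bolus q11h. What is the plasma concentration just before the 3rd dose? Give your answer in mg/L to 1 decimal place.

f = (1/2)^(τ/t½) = (1/2)^(11/3) ≈ 0.0787.
C₀ = D/Vd = 1104/227 ≈ 4.863 mg/L.
Before the 3rd dose, 2 doses have been given. Superposition: Cmin = C₀·(f + f²).
≈ 4.863 × (0.0787 + 0.0062) ≈ 4.863 × 0.0849 ≈ 0.413 mg/L.

0.4 mg/L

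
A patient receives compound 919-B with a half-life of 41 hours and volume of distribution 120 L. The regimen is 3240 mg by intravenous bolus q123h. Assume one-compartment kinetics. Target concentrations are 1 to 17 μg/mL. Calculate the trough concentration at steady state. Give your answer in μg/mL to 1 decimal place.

τ = 123 h = 3 half-lives, so f = (1/2)^3 = 0.125.
At steady state, R = 1/(1 − 0.125) = 8/7.
Single-dose peak C₀ = D/Vd = 3240/120 = 27 μg/mL.
Steady-state peak Cmax,ss = C₀·R = 27 × 8/7 ≈ 30.857 μg/mL.
Steady-state trough Cmin,ss = Cmax,ss·f ≈ 30.857 × 0.125 ≈ 3.857 μg/mL.
Trough 3.9 μg/mL vs MEC 1 μg/mL: adequate.

3.9 μg/mL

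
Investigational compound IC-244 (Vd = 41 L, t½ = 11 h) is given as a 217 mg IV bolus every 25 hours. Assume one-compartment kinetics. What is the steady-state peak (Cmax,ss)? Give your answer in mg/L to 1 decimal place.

6.7 mg/L

Over one 25-h interval, 25/11 ≈ 2.2727 half-lives elapse, leaving f ≈ 0.2069 of each dose.
At steady state, accumulation factor R = 1/(1 − e^(−kτ)) ≈ 1.2609.
Single-dose peak C₀ = D/Vd = 217/41 ≈ 5.293 mg/L.
Steady-state peak Cmax,ss = C₀·R ≈ 5.293 × 1.2609 ≈ 6.674 mg/L.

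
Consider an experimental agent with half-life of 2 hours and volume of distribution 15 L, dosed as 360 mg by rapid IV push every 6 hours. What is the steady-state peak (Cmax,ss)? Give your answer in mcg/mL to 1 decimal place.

The dosing interval is 3 half-lives, so f = 2^(−3) = 0.125.
Accumulation ratio R = 1/(1 − f) = 1/0.875 = 8/7.
Single-dose peak C₀ = D/Vd = 360/15 = 24 mcg/mL.
Steady-state peak Cmax,ss = C₀·R = 24 × 8/7 ≈ 27.429 mcg/mL.

27.4 mcg/mL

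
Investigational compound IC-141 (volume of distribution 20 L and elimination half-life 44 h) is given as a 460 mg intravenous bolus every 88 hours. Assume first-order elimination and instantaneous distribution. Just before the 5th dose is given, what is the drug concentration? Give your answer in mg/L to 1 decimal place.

f = (1/2)^(τ/t½) = (1/2)^(88/44) ≈ 0.2500.
C₀ = D/Vd = 460/20 ≈ 23.000 mg/L.
Before the 5th dose, 4 doses have been given. Superposition: Cmin = C₀·(f + f² + … + f^4).
≈ 23.000 × (0.2500 + 0.0625 + 0.0156 + 0.0039) ≈ 23.000 × 0.3320 ≈ 7.636 mg/L.

7.6 mg/L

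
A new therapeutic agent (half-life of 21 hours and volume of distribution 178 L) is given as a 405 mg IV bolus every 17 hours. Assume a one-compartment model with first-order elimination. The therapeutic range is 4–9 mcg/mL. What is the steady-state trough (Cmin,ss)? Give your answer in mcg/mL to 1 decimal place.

3.0 mcg/mL

k = ln2/t½ = ln2/21 ≈ 0.033007 h⁻¹; fraction remaining f = e^(−kτ) = e^(−0.033007×17) ≈ 0.5706.
Accumulation ratio R = 1/(1 − f) ≈ 1/0.4294 ≈ 2.3288.
Single-dose peak C₀ = D/Vd = 405/178 ≈ 2.275 mcg/mL.
Steady-state peak Cmax,ss = C₀·R ≈ 2.275 × 2.3288 ≈ 5.298 mcg/mL.
One interval later, Cmin,ss = Cmax,ss·e^(−kτ) ≈ 5.298 × 0.5706 ≈ 3.023 mcg/mL.
Trough 3.0 mcg/mL vs MEC 4 mcg/mL: subtherapeutic.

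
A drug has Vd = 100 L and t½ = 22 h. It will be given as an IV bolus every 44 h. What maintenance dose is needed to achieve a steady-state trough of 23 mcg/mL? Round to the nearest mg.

6900 mg

τ/t½ = 44/22 ≈ 2, so f = (1/2)^(44/22) ≈ 0.250000.
Cmin,ss = (D/Vd)·f/(1−f), so D = Cmin,ss·Vd·(1−f)/f.
D = 23 × 100 × (1−f)/f ≈ 23 × 100 × 3.00000 ≈ 6900.00 mg.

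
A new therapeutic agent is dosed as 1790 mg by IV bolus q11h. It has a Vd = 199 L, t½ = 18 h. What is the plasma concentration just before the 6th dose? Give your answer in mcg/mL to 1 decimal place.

15.0 mcg/mL

f = (1/2)^(τ/t½) = (1/2)^(11/18) ≈ 0.6547.
C₀ = D/Vd = 1790/199 ≈ 8.995 mcg/mL.
Before the 6th dose, 5 doses have been given. Superposition: Cmin = C₀·(f + f² + … + f^5).
≈ 8.995 × (0.6547 + 0.4286 + 0.2806 + 0.1837 + 0.1203) ≈ 8.995 × 1.6679 ≈ 15.003 mcg/mL.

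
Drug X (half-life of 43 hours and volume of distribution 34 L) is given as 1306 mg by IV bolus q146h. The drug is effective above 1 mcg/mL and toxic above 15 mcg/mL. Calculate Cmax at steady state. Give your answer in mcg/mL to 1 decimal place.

42.4 mcg/mL

τ/t½ = 146/43 ≈ 3.3953, so fraction remaining f = (1/2)^(146/43) ≈ 0.0950.
At steady state, accumulation factor R = 1/(1 − e^(−kτ)) ≈ 1.1050.
Each bolus raises the concentration by D/Vd = 1306/34 ≈ 38.412 mcg/mL.
Steady-state peak Cmax,ss = C₀·R ≈ 38.412 × 1.1050 ≈ 42.445 mcg/mL.
Peak 42.4 mcg/mL vs MTC 15 mcg/mL: exceeds toxic threshold.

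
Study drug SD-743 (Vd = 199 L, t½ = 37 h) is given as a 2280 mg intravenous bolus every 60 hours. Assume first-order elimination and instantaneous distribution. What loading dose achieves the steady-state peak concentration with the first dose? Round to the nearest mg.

3378 mg

f = (1/2)^(60/37) ≈ 0.324970; accumulation ratio R = 1/(1−f) ≈ 1.48142.
Loading dose to hit Cmax,ss on first dose: D_load = D_maint·R ≈ 2280 × 1.48142 ≈ 3377.64 mg.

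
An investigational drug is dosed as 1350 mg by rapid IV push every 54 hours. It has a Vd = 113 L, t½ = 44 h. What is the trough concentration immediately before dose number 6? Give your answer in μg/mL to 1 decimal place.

8.8 μg/mL

f = (1/2)^(τ/t½) = (1/2)^(54/44) ≈ 0.4271.
C₀ = D/Vd = 1350/113 ≈ 11.947 μg/mL.
Before the 6th dose, 5 doses have been given. Superposition: Cmin = C₀·(f + f² + … + f^5).
≈ 11.947 × (0.4271 + 0.1824 + 0.0779 + 0.0333 + 0.0142) ≈ 11.947 × 0.7349 ≈ 8.780 μg/mL.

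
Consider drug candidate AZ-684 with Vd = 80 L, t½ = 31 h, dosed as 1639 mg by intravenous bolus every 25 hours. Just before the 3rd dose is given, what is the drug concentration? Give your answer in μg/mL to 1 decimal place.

f = (1/2)^(τ/t½) = (1/2)^(25/31) ≈ 0.5718.
C₀ = D/Vd = 1639/80 ≈ 20.488 μg/mL.
Before the 3rd dose, 2 doses have been given. Superposition: Cmin = C₀·(f + f²).
≈ 20.488 × (0.5718 + 0.3270) ≈ 20.488 × 0.8988 ≈ 18.415 μg/mL.

18.4 μg/mL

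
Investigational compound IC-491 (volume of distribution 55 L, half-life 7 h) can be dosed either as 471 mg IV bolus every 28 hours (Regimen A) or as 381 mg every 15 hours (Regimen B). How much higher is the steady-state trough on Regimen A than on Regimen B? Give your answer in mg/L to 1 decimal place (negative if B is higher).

Regimen A: f = (1/2)^(28/7) ≈ 0.0625; Cmin,ss = (471/55)·f/(1−f) ≈ 0.571 mg/L.
Regimen B: f = (1/2)^(15/7) ≈ 0.2264; Cmin,ss = (381/55)·f/(1−f) ≈ 2.027 mg/L.
Difference ≈ 0.571 − 2.027 ≈ -1.456 mg/L.

-1.5 mg/L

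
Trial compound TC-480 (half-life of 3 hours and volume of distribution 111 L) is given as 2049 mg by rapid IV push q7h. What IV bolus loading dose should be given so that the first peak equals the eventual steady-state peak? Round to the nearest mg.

2556 mg

f = (1/2)^(7/3) ≈ 0.198425; accumulation ratio R = 1/(1−f) ≈ 1.24754.
Loading dose to hit Cmax,ss on first dose: D_load = D_maint·R ≈ 2049 × 1.24754 ≈ 2556.21 mg.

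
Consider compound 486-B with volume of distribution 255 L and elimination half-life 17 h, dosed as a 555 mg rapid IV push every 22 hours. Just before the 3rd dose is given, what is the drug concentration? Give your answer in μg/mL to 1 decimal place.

1.2 μg/mL

f = (1/2)^(τ/t½) = (1/2)^(22/17) ≈ 0.4078.
C₀ = D/Vd = 555/255 ≈ 2.176 μg/mL.
Before the 3rd dose, 2 doses have been given. Superposition: Cmin = C₀·(f + f²).
≈ 2.176 × (0.4078 + 0.1663) ≈ 2.176 × 0.5741 ≈ 1.249 μg/mL.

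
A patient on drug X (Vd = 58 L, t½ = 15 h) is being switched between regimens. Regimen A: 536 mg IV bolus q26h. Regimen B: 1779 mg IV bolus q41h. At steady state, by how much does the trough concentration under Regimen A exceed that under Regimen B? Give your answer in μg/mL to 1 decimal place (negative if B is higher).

Regimen A: f = (1/2)^(26/15) ≈ 0.3008; Cmin,ss = (536/58)·f/(1−f) ≈ 3.976 μg/mL.
Regimen B: f = (1/2)^(41/15) ≈ 0.1504; Cmin,ss = (1779/58)·f/(1−f) ≈ 5.430 μg/mL.
Difference ≈ 3.976 − 5.430 ≈ -1.454 μg/mL.

-1.5 μg/mL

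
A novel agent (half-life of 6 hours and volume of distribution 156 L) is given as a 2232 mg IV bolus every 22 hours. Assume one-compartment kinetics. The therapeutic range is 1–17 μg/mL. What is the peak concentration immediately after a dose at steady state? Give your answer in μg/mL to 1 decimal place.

15.5 μg/mL

τ/t½ = 22/6 ≈ 3.6667, so fraction remaining f = (1/2)^(22/6) ≈ 0.0787.
At steady state, accumulation factor R = 1/(1 − e^(−kτ)) ≈ 1.0854.
Single-dose peak C₀ = D/Vd = 2232/156 ≈ 14.308 μg/mL.
Steady-state peak Cmax,ss = C₀·R ≈ 14.308 × 1.0854 ≈ 15.530 μg/mL.
Peak 15.5 μg/mL vs MTC 17 μg/mL: below toxic threshold.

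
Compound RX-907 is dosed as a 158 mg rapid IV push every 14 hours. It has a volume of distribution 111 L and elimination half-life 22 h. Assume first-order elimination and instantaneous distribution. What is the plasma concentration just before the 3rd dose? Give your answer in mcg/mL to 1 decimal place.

f = (1/2)^(τ/t½) = (1/2)^(14/22) ≈ 0.6433.
C₀ = D/Vd = 158/111 ≈ 1.423 mcg/mL.
Before the 3rd dose, 2 doses have been given. Superposition: Cmin = C₀·(f + f²).
≈ 1.423 × (0.6433 + 0.4138) ≈ 1.423 × 1.0571 ≈ 1.504 mcg/mL.

1.5 mcg/mL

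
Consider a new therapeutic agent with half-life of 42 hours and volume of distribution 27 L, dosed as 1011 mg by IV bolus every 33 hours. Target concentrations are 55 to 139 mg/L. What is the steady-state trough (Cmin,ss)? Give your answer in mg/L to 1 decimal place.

Over one 33-h interval, 33/42 ≈ 0.78571 half-lives elapse, leaving f ≈ 0.5801 of each dose.
Each bolus raises the concentration by D/Vd = 1011/27 ≈ 37.444 mg/L.
Steady-state trough Cmin,ss = C₀·f/(1−f) ≈ 37.444 × 0.5801/0.4199 ≈ 51.730 mg/L.
Trough 51.7 mg/L vs MEC 55 mg/L: subtherapeutic.

51.7 mg/L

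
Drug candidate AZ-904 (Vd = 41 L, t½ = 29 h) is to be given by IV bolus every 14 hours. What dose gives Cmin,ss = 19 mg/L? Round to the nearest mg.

τ/t½ = 14/29 ≈ 0.48276, so f = (1/2)^(14/29) ≈ 0.715608.
Cmin,ss = (D/Vd)·f/(1−f), so D = Cmin,ss·Vd·(1−f)/f.
D = 19 × 41 × (1−f)/f ≈ 19 × 41 × 0.39741 ≈ 309.58 mg.

310 mg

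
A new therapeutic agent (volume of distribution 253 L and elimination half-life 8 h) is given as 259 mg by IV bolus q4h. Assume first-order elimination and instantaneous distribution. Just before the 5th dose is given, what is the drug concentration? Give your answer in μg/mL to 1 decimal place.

1.9 μg/mL

f = (1/2)^(τ/t½) = (1/2)^(4/8) ≈ 0.7071.
C₀ = D/Vd = 259/253 ≈ 1.024 μg/mL.
Before the 5th dose, 4 doses have been given. Superposition: Cmin = C₀·(f + f² + … + f^4).
≈ 1.024 × (0.7071 + 0.5000 + 0.3535 + 0.2500) ≈ 1.024 × 1.8106 ≈ 1.854 μg/mL.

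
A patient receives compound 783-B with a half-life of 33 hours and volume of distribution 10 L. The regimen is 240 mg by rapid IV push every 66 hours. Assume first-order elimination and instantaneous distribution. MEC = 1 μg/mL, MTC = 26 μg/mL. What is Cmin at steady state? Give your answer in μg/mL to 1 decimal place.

8.0 μg/mL

The dosing interval is 2 half-lives, so f = 2^(−2) = 0.25.
Accumulation ratio R = 1/(1 − f) = 1/0.75 = 4/3.
Single-dose peak C₀ = D/Vd = 240/10 = 24 μg/mL.
Steady-state peak Cmax,ss = C₀·R = 24 × 4/3 ≈ 32.000 μg/mL.
Steady-state trough Cmin,ss = Cmax,ss·f ≈ 32.000 × 0.25 ≈ 8.000 μg/mL.
Trough 8.0 μg/mL vs MEC 1 μg/mL: adequate.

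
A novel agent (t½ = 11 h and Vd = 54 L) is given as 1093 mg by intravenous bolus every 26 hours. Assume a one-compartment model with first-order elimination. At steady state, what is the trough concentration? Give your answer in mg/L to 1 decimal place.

4.9 mg/L

τ/t½ = 26/11 ≈ 2.3636, so fraction remaining f = (1/2)^(26/11) ≈ 0.1943.
At steady state, accumulation factor R = 1/(1 − e^(−kτ)) ≈ 1.2412.
Each bolus raises the concentration by D/Vd = 1093/54 ≈ 20.241 mg/L.
Cmax,ss = C₀/(1 − f) ≈ 20.241/0.8057 ≈ 25.122 mg/L.
Steady-state trough Cmin,ss = Cmax,ss·f ≈ 25.122 × 0.1943 ≈ 4.881 mg/L.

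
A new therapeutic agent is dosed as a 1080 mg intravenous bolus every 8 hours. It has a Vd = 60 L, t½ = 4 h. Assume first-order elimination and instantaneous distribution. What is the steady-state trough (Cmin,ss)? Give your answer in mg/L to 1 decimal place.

τ = 8 h = 2 half-lives, so f = (1/2)^2 = 0.25.
At steady state, R = 1/(1 − 0.25) = 4/3.
Single-dose peak C₀ = D/Vd = 1080/60 = 18 mg/L.
Steady-state peak Cmax,ss = C₀·R = 18 × 4/3 ≈ 24.000 mg/L.
Steady-state trough Cmin,ss = Cmax,ss·f ≈ 24.000 × 0.25 ≈ 6.000 mg/L.

6.0 mg/L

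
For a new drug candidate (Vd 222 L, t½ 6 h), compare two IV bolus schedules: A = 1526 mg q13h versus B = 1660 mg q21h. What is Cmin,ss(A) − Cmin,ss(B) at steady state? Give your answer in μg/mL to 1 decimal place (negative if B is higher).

Regimen A: f = (1/2)^(13/6) ≈ 0.2227; Cmin,ss = (1526/222)·f/(1−f) ≈ 1.969 μg/mL.
Regimen B: f = (1/2)^(21/6) ≈ 0.0884; Cmin,ss = (1660/222)·f/(1−f) ≈ 0.725 μg/mL.
Difference ≈ 1.969 − 0.725 ≈ 1.244 μg/mL.

1.2 μg/mL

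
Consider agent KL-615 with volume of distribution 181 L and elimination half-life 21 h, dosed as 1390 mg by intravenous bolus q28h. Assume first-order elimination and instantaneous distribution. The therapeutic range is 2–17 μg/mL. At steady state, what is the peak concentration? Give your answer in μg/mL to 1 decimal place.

Over one 28-h interval, 28/21 ≈ 1.3333 half-lives elapse, leaving f ≈ 0.3969 of each dose.
At steady state, accumulation factor R = 1/(1 − e^(−kτ)) ≈ 1.6581.
Each bolus raises the concentration by D/Vd = 1390/181 ≈ 7.680 μg/mL.
Steady-state peak Cmax,ss = C₀·R ≈ 7.680 × 1.6581 ≈ 12.734 μg/mL.
Peak 12.7 μg/mL vs MTC 17 μg/mL: below toxic threshold.

12.7 μg/mL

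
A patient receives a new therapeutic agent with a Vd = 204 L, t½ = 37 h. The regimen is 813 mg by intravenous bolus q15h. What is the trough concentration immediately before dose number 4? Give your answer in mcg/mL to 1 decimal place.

7.0 mcg/mL

f = (1/2)^(τ/t½) = (1/2)^(15/37) ≈ 0.7550.
C₀ = D/Vd = 813/204 ≈ 3.985 mcg/mL.
Before the 4th dose, 3 doses have been given. Superposition: Cmin = C₀·(f + f² + … + f^3).
≈ 3.985 × (0.7550 + 0.5700 + 0.4304) ≈ 3.985 × 1.7554 ≈ 6.995 mcg/mL.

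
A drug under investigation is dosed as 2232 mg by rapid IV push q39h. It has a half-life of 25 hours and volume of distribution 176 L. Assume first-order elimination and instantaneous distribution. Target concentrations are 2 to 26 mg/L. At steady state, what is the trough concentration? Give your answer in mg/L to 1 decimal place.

6.5 mg/L

Over one 39-h interval, 39/25 ≈ 1.56 half-lives elapse, leaving f ≈ 0.3392 of each dose.
Single-dose peak C₀ = D/Vd = 2232/176 ≈ 12.682 mg/L.
Steady-state trough Cmin,ss = C₀·f/(1−f) ≈ 12.682 × 0.3392/0.6608 ≈ 6.510 mg/L.
Trough 6.5 mg/L vs MEC 2 mg/L: adequate.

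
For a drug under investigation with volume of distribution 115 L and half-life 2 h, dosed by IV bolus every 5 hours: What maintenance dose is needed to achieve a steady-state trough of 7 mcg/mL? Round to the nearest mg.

τ/t½ = 5/2 ≈ 2.5, so f = (1/2)^(5/2) ≈ 0.176777.
Cmin,ss = (D/Vd)·f/(1−f), so D = Cmin,ss·Vd·(1−f)/f.
D = 7 × 115 × (1−f)/f ≈ 7 × 115 × 4.65684 ≈ 3748.76 mg.

3749 mg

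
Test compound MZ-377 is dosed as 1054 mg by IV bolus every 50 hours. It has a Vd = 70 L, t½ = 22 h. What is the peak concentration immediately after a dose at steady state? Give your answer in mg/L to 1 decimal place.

19.0 mg/L

Over one 50-h interval, 50/22 ≈ 2.2727 half-lives elapse, leaving f ≈ 0.2069 of each dose.
Accumulation ratio R = 1/(1 − f) ≈ 1/0.7931 ≈ 1.2609.
Single-dose peak C₀ = D/Vd = 1054/70 ≈ 15.057 mg/L.
Steady-state peak Cmax,ss = C₀·R ≈ 15.057 × 1.2609 ≈ 18.985 mg/L.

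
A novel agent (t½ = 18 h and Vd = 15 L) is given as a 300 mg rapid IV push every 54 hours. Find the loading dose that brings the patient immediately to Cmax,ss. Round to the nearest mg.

f = (1/2)^(54/18) ≈ 0.125000; accumulation ratio R = 1/(1−f) ≈ 1.14286.
Loading dose to hit Cmax,ss on first dose: D_load = D_maint·R ≈ 300 × 1.14286 ≈ 342.86 mg.

343 mg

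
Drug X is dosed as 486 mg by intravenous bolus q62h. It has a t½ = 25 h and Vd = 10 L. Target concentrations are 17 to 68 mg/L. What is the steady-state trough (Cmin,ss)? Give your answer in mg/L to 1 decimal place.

k = ln2/t½ = ln2/25 ≈ 0.027726 h⁻¹; fraction remaining f = e^(−kτ) = e^(−0.027726×62) ≈ 0.1792.
Single-dose peak C₀ = D/Vd = 486/10 ≈ 48.600 mg/L.
Steady-state trough Cmin,ss = C₀·f/(1−f) ≈ 48.600 × 0.1792/0.8208 ≈ 10.611 mg/L.
Trough 10.6 mg/L vs MEC 17 mg/L: subtherapeutic.

10.6 mg/L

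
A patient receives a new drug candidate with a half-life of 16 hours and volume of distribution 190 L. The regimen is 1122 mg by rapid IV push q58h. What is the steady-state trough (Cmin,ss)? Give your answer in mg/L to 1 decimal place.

Over one 58-h interval, 58/16 ≈ 3.625 half-lives elapse, leaving f ≈ 0.0811 of each dose.
At steady state, accumulation factor R = 1/(1 − e^(−kτ)) ≈ 1.0883.
Each bolus raises the concentration by D/Vd = 1122/190 ≈ 5.905 mg/L.
Steady-state peak Cmax,ss = C₀·R ≈ 5.905 × 1.0883 ≈ 6.426 mg/L.
Steady-state trough Cmin,ss = Cmax,ss·f ≈ 6.426 × 0.0811 ≈ 0.521 mg/L.

0.5 mg/L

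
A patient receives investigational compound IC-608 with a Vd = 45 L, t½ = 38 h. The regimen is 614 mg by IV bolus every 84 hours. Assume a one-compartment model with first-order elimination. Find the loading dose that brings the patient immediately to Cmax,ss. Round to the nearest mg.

f = (1/2)^(84/38) ≈ 0.216055; accumulation ratio R = 1/(1−f) ≈ 1.27560.
Loading dose to hit Cmax,ss on first dose: D_load = D_maint·R ≈ 614 × 1.27560 ≈ 783.22 mg.

783 mg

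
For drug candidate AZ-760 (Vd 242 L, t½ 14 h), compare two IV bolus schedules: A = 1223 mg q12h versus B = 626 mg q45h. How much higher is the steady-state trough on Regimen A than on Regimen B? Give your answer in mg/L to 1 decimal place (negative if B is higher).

5.9 mg/L

Regimen A: f = (1/2)^(12/14) ≈ 0.5520; Cmin,ss = (1223/242)·f/(1−f) ≈ 6.227 mg/L.
Regimen B: f = (1/2)^(45/14) ≈ 0.1077; Cmin,ss = (626/242)·f/(1−f) ≈ 0.312 mg/L.
Difference ≈ 6.227 − 0.312 ≈ 5.915 mg/L.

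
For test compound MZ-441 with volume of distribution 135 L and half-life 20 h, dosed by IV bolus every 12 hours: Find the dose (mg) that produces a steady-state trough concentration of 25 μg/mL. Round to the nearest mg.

τ/t½ = 12/20 ≈ 0.6, so f = (1/2)^(12/20) ≈ 0.659754.
Cmin,ss = (D/Vd)·f/(1−f), so D = Cmin,ss·Vd·(1−f)/f.
D = 25 × 135 × (1−f)/f ≈ 25 × 135 × 0.51572 ≈ 1740.55 mg.

1741 mg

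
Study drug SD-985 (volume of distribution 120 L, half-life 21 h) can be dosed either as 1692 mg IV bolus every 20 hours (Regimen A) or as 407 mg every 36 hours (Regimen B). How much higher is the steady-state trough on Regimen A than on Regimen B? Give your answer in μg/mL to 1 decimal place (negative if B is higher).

13.6 μg/mL

Regimen A: f = (1/2)^(20/21) ≈ 0.5168; Cmin,ss = (1692/120)·f/(1−f) ≈ 15.080 μg/mL.
Regimen B: f = (1/2)^(36/21) ≈ 0.3048; Cmin,ss = (407/120)·f/(1−f) ≈ 1.487 μg/mL.
Difference ≈ 15.080 − 1.487 ≈ 13.593 μg/mL.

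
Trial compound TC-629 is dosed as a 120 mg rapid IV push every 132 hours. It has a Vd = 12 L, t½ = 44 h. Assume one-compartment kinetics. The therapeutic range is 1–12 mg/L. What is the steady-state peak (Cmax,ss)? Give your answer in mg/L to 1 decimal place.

The dosing interval is 3 half-lives, so f = 2^(−3) = 0.125.
At steady state, R = 1/(1 − 0.125) = 8/7.
Single-dose peak C₀ = D/Vd = 120/12 = 10 mg/L.
Steady-state peak Cmax,ss = C₀·R = 10 × 8/7 ≈ 11.429 mg/L.
Peak 11.4 mg/L vs MTC 12 mg/L: below toxic threshold.

11.4 mg/L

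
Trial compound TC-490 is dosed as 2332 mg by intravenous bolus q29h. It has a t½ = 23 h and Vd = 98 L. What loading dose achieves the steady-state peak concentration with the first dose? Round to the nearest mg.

4002 mg

f = (1/2)^(29/23) ≈ 0.417292; accumulation ratio R = 1/(1−f) ≈ 1.71613.
Loading dose to hit Cmax,ss on first dose: D_load = D_maint·R ≈ 2332 × 1.71613 ≈ 4002.02 mg.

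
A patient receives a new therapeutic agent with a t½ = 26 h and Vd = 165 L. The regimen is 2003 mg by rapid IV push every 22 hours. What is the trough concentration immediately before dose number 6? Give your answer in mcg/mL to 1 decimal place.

f = (1/2)^(τ/t½) = (1/2)^(22/26) ≈ 0.5563.
C₀ = D/Vd = 2003/165 ≈ 12.139 mcg/mL.
Before the 6th dose, 5 doses have been given. Superposition: Cmin = C₀·(f + f² + … + f^5).
≈ 12.139 × (0.5563 + 0.3095 + 0.1722 + 0.0958 + 0.0533) ≈ 12.139 × 1.1871 ≈ 14.410 mcg/mL.

14.4 mcg/mL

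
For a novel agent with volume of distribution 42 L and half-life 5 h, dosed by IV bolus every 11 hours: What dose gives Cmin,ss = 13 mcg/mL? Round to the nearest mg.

τ/t½ = 11/5 ≈ 2.2, so f = (1/2)^(11/5) ≈ 0.217638.
Cmin,ss = (D/Vd)·f/(1−f), so D = Cmin,ss·Vd·(1−f)/f.
D = 13 × 42 × (1−f)/f ≈ 13 × 42 × 3.59479 ≈ 1962.76 mg.

1963 mg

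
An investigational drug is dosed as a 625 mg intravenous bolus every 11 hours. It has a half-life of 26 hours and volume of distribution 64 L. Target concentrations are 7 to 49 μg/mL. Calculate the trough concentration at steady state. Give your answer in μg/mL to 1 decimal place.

τ/t½ = 11/26 ≈ 0.42308, so fraction remaining f = (1/2)^(11/26) ≈ 0.7458.
At steady state, accumulation factor R = 1/(1 − e^(−kτ)) ≈ 3.9339.
Single-dose peak C₀ = D/Vd = 625/64 ≈ 9.766 μg/mL.
Steady-state peak Cmax,ss = C₀·R ≈ 9.766 × 3.9339 ≈ 38.418 μg/mL.
One interval later, Cmin,ss = Cmax,ss·e^(−kτ) ≈ 38.418 × 0.7458 ≈ 28.652 μg/mL.
Trough 28.7 μg/mL vs MEC 7 μg/mL: adequate.

28.7 μg/mL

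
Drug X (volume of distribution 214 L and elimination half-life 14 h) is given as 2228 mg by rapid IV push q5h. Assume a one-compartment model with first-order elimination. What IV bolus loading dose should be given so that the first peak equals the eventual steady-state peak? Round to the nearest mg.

10160 mg

f = (1/2)^(5/14) ≈ 0.780709; accumulation ratio R = 1/(1−f) ≈ 4.56015.
Loading dose to hit Cmax,ss on first dose: D_load = D_maint·R ≈ 2228 × 4.56015 ≈ 10160.01 mg.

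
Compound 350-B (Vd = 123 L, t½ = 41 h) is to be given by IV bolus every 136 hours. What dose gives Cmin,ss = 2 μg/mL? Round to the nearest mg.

2206 mg

τ/t½ = 136/41 ≈ 3.3171, so f = (1/2)^(136/41) ≈ 0.100337.
Cmin,ss = (D/Vd)·f/(1−f), so D = Cmin,ss·Vd·(1−f)/f.
D = 2 × 123 × (1−f)/f ≈ 2 × 123 × 8.96641 ≈ 2205.74 mg.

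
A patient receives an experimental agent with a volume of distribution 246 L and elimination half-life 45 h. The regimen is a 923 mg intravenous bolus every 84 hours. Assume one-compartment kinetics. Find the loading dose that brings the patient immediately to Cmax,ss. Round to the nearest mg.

1272 mg

f = (1/2)^(84/45) ≈ 0.274206; accumulation ratio R = 1/(1−f) ≈ 1.37780.
Loading dose to hit Cmax,ss on first dose: D_load = D_maint·R ≈ 923 × 1.37780 ≈ 1271.71 mg.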